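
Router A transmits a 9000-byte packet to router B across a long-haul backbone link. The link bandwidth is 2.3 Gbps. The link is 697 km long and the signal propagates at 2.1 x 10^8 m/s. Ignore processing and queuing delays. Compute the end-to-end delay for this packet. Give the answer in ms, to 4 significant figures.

L = 9000 × 8 = 72000 bits.
Transmission delay = L/R = 72000 / 2300000000 = 0.0313043 ms.
Propagation delay = d/s = 697000 m / 210000000 m/s = 3.31905 ms.
Total = 3.350 ms.

3.350 ms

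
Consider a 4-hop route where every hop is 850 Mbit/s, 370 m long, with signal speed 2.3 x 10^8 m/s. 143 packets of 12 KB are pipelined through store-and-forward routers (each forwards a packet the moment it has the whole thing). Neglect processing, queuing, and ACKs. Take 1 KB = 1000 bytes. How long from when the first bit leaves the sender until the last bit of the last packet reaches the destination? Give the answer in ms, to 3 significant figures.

16.5 ms

Per-hop transmission t_tx = L/R = 96000/850000000 = 0.112941 ms.
Per-hop propagation t_prop = 370/2.3e+08 = 0.0016087 ms.
Pipeline fill: first packet needs 4·t_tx to clear all hops; remaining 142 packets each add one t_tx.
Total = (4+143-1)·t_tx + 4·t_prop = 146·0.112941 + 4·0.0016087 = 16.5 ms.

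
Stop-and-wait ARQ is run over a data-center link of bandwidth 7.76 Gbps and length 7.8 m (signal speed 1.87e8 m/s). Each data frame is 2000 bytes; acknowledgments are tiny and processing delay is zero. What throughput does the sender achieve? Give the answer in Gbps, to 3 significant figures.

t_tx = L/R = 16000/7760000000 = 2.06186e-06 s.
t_prop = 7.8/187000000 = 4.17112e-08 s; RTT = 8.34225e-08 s.
Cycle = t_tx + RTT = 2.14528e-06 s.
Throughput = L / cycle = 16000 / 2.14528e-06 = 7.46 Gbps.

7.46 Gbps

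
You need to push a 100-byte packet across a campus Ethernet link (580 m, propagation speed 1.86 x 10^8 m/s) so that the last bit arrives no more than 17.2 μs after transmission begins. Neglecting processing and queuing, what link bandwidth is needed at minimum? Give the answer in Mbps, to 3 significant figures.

56.8 Mbps

L = 800 bits.
Propagation delay = 580 / 186000000 = 3.11828 μs.
Transmission budget = 17.2 − 3.11828 = 14.0817 μs.
R ≥ L / t_tx = 800 bits / 1.40817e-05 s = 56.8 Mbps.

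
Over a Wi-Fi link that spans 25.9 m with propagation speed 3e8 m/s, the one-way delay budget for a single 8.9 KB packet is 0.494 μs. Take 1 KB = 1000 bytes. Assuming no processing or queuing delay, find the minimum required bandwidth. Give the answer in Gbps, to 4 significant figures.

174.7 Gbps

L = 71200 bits.
Propagation delay = 25.9 / 300000000 = 0.0863333 μs.
Transmission budget = 0.494 − 0.0863333 = 0.407667 μs.
R ≥ L / t_tx = 71200 bits / 4.07667e-07 s = 174.7 Gbps.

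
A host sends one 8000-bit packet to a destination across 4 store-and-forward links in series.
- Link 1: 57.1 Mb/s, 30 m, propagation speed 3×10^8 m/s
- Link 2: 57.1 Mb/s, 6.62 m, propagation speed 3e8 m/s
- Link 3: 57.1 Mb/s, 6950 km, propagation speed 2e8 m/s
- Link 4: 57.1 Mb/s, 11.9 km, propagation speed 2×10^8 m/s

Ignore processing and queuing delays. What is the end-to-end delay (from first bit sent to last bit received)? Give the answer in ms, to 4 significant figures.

35.37 ms

Transmission delay per hop = L/R = 8000/57100000 = 0.140105 ms; 4 hops → 0.56042 ms.
Propagation delays (d/s per hop): 0.0001, 2.20667e-05, 34.75, 0.0595 ms; sum = 34.8096 ms.
End-to-end = 35.37 ms.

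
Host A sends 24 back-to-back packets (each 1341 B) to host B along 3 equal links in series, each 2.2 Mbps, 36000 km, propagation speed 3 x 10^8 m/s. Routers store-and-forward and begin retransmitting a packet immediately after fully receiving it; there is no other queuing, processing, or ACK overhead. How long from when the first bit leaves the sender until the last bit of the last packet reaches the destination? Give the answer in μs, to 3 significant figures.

Per-hop transmission t_tx = L/R = 10728/2200000 = 4876.36 μs.
Per-hop propagation t_prop = 36000000/300000000 = 120000 μs.
Pipeline fill: first packet needs 3·t_tx to clear all hops; remaining 23 packets each add one t_tx.
Total = (3+24-1)·t_tx + 3·t_prop = 26·4876.36 + 3·120000 = 487000 μs.

487000 μs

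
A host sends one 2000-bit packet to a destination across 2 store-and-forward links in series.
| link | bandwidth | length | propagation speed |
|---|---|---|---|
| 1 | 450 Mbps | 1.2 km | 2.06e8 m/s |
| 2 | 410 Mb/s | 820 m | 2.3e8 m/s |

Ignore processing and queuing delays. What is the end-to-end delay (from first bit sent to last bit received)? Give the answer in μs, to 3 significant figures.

Transmission delays (L/R per hop): 4.44444, 4.87805 μs; sum = 9.32249 μs.
Propagation delays (d/s per hop): 5.82524, 3.56522 μs; sum = 9.39046 μs.
End-to-end = 18.7 μs.

18.7 μs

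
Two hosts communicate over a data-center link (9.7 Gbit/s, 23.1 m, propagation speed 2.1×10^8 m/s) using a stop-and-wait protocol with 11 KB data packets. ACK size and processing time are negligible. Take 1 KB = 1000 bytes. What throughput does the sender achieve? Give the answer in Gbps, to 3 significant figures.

t_tx = L/R = 88000/9700000000 = 9.07216e-06 s.
t_prop = 23.1/210000000 = 1.1e-07 s; RTT = 2.2e-07 s.
Cycle = t_tx + RTT = 9.29216e-06 s.
Throughput = L / cycle = 88000 / 9.29216e-06 = 9.47 Gbps.

9.47 Gbps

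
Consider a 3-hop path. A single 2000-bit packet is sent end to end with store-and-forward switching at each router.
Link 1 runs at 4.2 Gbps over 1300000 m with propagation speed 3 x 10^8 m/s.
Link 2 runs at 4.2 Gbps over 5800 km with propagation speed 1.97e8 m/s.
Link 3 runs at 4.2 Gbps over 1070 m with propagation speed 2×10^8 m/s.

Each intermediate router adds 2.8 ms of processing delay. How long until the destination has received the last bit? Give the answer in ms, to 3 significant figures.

Transmission delay per hop = L/R = 2000/4200000000 = 0.00047619 ms; 3 hops → 0.00142857 ms.
Propagation delays (d/s per hop): 4.33333, 29.4416, 0.00535 ms; sum = 33.7803 ms.
Processing at 2 router(s): 2 × 2.8 ms = 5.6 ms.
End-to-end = 39.4 ms.

39.4 ms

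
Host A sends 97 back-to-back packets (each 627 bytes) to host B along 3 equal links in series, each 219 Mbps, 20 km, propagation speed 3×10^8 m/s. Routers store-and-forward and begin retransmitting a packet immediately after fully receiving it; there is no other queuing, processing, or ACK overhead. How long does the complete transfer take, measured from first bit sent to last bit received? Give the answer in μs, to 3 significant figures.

Per-hop transmission t_tx = L/R = 5016/219000000 = 22.9041 μs.
Per-hop propagation t_prop = 20000/300000000 = 66.6667 μs.
Pipeline fill: first packet needs 3·t_tx to clear all hops; remaining 96 packets each add one t_tx.
Total = (3+97-1)·t_tx + 3·t_prop = 99·22.9041 + 3·66.6667 = 2470 μs.

2470 μs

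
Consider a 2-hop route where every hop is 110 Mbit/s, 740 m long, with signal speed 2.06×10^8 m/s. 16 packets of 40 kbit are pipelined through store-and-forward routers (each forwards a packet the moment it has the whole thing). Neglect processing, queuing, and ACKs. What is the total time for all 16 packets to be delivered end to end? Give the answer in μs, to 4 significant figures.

6189 μs

Per-hop transmission t_tx = L/R = 40000/110000000 = 363.636 μs.
Per-hop propagation t_prop = 740/206000000 = 3.59223 μs.
Pipeline fill: first packet needs 2·t_tx to clear all hops; remaining 15 packets each add one t_tx.
Total = (2+16-1)·t_tx + 2·t_prop = 17·363.636 + 2·3.59223 = 6189 μs.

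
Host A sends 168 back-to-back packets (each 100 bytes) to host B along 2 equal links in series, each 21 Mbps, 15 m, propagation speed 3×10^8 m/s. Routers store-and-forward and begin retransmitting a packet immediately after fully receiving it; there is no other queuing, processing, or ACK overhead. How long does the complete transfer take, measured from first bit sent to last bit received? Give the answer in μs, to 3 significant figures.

6440 μs

Per-hop transmission t_tx = L/R = 800/21000000 = 38.0952 μs.
Per-hop propagation t_prop = 15/300000000 = 0.05 μs.
Pipeline fill: first packet needs 2·t_tx to clear all hops; remaining 167 packets each add one t_tx.
Total = (2+168-1)·t_tx + 2·t_prop = 169·38.0952 + 2·0.05 = 6440 μs.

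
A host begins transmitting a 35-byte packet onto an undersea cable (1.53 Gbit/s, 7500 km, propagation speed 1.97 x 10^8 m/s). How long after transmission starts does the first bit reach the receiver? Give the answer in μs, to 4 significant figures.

38070 μs

First bit experiences only propagation delay: d/s = 7500000/197000000 = 38070 μs.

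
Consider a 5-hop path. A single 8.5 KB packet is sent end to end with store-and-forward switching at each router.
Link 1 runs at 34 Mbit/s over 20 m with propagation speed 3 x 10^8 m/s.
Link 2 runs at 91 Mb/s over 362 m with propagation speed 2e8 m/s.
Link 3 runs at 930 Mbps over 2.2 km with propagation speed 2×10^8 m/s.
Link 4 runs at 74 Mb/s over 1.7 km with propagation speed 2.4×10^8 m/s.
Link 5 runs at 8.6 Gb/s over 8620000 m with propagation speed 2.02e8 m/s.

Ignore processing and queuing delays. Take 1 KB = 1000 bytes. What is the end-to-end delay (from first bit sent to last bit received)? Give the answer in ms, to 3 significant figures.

46.4 ms

L = 68000 bits.
Transmission delays (L/R per hop): 2, 0.747253, 0.0731183, 0.918919, 0.00790698 ms; sum = 3.7472 ms.
Propagation delays (d/s per hop): 6.66667e-05, 0.00181, 0.011, 0.00708333, 42.6733 ms; sum = 42.6932 ms.
End-to-end = 46.4 ms.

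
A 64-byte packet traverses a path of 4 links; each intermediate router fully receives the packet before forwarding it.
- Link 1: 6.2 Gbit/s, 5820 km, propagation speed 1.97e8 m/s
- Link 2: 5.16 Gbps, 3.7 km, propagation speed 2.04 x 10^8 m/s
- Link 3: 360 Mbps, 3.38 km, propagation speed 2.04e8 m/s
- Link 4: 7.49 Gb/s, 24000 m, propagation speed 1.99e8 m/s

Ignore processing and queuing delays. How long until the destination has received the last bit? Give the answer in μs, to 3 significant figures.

L = 64 × 8 = 512 bits.
Transmission delays (L/R per hop): 0.0825806, 0.0992248, 1.42222, 0.0683578 μs; sum = 1.67239 μs.
Propagation delays (d/s per hop): 29543.1, 18.1373, 16.5686, 120.603 μs; sum = 29698.5 μs.
End-to-end = 29700 μs.

29700 μs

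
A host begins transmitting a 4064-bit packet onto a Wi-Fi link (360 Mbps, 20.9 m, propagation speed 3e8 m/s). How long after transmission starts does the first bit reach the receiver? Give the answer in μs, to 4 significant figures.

First bit experiences only propagation delay: d/s = 20.9/300000000 = 0.06967 μs.

0.06967 μs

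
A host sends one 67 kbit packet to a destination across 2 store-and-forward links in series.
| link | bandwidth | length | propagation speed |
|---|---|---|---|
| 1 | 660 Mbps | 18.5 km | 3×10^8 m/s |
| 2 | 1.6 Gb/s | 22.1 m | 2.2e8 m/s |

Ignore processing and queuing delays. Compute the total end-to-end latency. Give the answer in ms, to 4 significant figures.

L = 67000 bits.
Transmission delays (L/R per hop): 0.101515, 0.041875 ms; sum = 0.14339 ms.
Propagation delays (d/s per hop): 0.0616667, 0.000100455 ms; sum = 0.0617671 ms.
End-to-end = 0.2052 ms.

0.2052 ms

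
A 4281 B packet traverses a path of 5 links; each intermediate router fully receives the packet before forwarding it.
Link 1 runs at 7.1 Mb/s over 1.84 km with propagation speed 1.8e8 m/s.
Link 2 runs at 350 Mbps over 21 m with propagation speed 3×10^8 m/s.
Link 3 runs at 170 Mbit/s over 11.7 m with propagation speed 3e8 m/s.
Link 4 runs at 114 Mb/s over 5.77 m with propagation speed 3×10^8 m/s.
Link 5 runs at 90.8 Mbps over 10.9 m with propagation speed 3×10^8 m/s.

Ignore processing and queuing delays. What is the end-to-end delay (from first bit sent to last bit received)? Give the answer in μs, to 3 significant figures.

5810 μs

L = 4281 × 8 = 34248 bits.
Transmission delays (L/R per hop): 4823.66, 97.8514, 201.459, 300.421, 377.181 μs; sum = 5800.57 μs.
Propagation delays (d/s per hop): 10.2222, 0.07, 0.039, 0.0192333, 0.0363333 μs; sum = 10.3868 μs.
End-to-end = 5810 μs.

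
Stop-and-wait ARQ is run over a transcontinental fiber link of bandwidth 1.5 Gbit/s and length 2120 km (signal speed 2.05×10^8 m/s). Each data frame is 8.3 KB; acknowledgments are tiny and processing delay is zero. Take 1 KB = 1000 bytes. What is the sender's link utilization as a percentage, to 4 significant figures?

t_tx = L/R = 66400/1500000000 = 4.42667e-05 s.
t_prop = 2120000/2.05e+08 = 0.0103415 s; RTT = 0.0206829 s.
Cycle = t_tx + RTT = 0.0207272 s.
Utilization = t_tx / cycle = 4.42667e-05/0.0207272 = 0.2136 %.

0.2136 %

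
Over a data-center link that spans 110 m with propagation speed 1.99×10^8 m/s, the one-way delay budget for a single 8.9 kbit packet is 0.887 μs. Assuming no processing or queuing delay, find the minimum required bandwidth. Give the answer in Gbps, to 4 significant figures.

26.63 Gbps

Propagation delay = 110 / 199000000 = 0.552764 μs.
Transmission budget = 0.887 − 0.552764 = 0.334236 μs.
R ≥ L / t_tx = 8900 bits / 3.34236e-07 s = 26.63 Gbps.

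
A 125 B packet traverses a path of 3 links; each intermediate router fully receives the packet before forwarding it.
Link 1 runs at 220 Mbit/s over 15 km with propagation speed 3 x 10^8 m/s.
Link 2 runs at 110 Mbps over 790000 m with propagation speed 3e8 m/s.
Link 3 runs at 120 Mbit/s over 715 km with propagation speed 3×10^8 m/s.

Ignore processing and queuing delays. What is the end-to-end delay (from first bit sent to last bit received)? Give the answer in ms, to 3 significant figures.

L = 125 × 8 = 1000 bits.
Transmission delays (L/R per hop): 0.00454545, 0.00909091, 0.00833333 ms; sum = 0.0219697 ms.
Propagation delays (d/s per hop): 0.05, 2.63333, 2.38333 ms; sum = 5.06667 ms.
End-to-end = 5.09 ms.

5.09 ms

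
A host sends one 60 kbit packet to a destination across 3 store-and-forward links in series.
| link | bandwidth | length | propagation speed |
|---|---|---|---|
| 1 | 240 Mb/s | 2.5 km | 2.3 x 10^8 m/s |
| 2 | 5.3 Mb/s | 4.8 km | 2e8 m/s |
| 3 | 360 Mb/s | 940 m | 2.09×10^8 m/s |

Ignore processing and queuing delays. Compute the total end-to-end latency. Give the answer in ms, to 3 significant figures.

11.8 ms

L = 60000 bits.
Transmission delays (L/R per hop): 0.25, 11.3208, 0.166667 ms; sum = 11.7374 ms.
Propagation delays (d/s per hop): 0.0108696, 0.024, 0.00449761 ms; sum = 0.0393672 ms.
End-to-end = 11.8 ms.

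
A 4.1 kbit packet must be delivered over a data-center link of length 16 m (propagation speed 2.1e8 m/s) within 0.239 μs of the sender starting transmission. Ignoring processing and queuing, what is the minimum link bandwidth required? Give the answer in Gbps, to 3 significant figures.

25.2 Gbps

Propagation delay = 16 / 210000000 = 0.0761905 μs.
Transmission budget = 0.239 − 0.0761905 = 0.16281 μs.
R ≥ L / t_tx = 4100 bits / 1.6281e-07 s = 25.2 Gbps.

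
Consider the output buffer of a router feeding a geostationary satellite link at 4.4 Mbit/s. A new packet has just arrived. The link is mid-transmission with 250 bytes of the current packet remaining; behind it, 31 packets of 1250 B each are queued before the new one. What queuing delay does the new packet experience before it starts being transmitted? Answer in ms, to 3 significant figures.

70.9 ms

Each queued packet: L/R = 10000/4400000 = 2.27273 ms.
31 queued → 70.4545 ms.
Plus remaining 2000 bits of current packet: 0.454545 ms.
Queuing delay = 70.9 ms.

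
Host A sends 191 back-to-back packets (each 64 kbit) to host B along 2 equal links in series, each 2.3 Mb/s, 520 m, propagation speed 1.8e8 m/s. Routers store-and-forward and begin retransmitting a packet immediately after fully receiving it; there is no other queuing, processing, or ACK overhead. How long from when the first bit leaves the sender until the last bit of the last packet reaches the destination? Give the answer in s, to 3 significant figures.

5.34 s

Per-hop transmission t_tx = L/R = 64000/2300000 = 0.0278261 s.
Per-hop propagation t_prop = 520/180000000 = 2.88889e-06 s.
Pipeline fill: first packet needs 2·t_tx to clear all hops; remaining 190 packets each add one t_tx.
Total = (2+191-1)·t_tx + 2·t_prop = 192·0.0278261 + 2·2.88889e-06 = 5.34 s.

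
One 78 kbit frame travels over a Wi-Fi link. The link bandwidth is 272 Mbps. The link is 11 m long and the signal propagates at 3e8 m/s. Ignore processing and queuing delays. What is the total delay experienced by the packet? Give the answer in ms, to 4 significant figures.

L = 78000 bits.
Transmission delay = L/R = 78000 / 272000000 = 0.286765 ms.
Propagation delay = d/s = 11 m / 300000000 m/s = 3.66667e-05 ms.
Total = 0.2868 ms.

0.2868 ms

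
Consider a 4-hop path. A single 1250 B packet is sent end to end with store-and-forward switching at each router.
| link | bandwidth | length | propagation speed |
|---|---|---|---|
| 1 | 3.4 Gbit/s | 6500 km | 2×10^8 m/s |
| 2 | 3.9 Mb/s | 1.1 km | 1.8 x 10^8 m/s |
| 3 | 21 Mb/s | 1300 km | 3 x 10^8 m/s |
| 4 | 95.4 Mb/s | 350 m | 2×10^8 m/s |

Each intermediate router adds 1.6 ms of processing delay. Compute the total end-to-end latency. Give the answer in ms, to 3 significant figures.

44.8 ms

L = 1250 × 8 = 10000 bits.
Transmission delays (L/R per hop): 0.00294118, 2.5641, 0.47619, 0.104822 ms; sum = 3.14806 ms.
Propagation delays (d/s per hop): 32.5, 0.00611111, 4.33333, 0.00175 ms; sum = 36.8412 ms.
Processing at 3 router(s): 3 × 1.6 ms = 4.8 ms.
End-to-end = 44.8 ms.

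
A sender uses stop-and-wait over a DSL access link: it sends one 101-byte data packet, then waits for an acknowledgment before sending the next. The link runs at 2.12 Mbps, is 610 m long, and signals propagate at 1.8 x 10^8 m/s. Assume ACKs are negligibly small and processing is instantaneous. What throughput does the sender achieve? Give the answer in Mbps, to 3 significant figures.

2.08 Mbps

t_tx = L/R = 808/2120000 = 0.000381132 s.
t_prop = 610/180000000 = 3.38889e-06 s; RTT = 6.77778e-06 s.
Cycle = t_tx + RTT = 0.00038791 s.
Throughput = L / cycle = 808 / 0.00038791 = 2.08 Mbps.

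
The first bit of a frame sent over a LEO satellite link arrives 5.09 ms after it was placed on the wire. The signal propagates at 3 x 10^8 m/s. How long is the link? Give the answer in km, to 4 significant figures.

d = s × t_prop = 300000000 × 0.00509 = 1527 km.

1527 km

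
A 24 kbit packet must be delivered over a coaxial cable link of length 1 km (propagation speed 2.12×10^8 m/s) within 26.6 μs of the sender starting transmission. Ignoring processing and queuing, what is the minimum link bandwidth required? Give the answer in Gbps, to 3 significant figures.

1.10 Gbps

Propagation delay = 1000 / 212000000 = 4.71698 μs.
Transmission budget = 26.6 − 4.71698 = 21.883 μs.
R ≥ L / t_tx = 24000 bits / 2.1883e-05 s = 1.10 Gbps.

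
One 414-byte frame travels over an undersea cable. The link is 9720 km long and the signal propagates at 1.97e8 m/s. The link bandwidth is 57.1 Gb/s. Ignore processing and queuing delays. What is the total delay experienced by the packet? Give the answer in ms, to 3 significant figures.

L = 414 × 8 = 3312 bits.
Transmission delay = L/R = 3312 / 57100000000 = 5.80035e-05 ms.
Propagation delay = d/s = 9720000 m / 197000000 m/s = 49.3401 ms.
Total = 49.3 ms.

49.3 ms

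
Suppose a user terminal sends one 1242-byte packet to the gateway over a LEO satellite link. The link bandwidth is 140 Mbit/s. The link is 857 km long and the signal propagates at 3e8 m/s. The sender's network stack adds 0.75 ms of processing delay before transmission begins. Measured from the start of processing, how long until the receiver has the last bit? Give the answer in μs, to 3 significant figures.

3680 μs

L = 1242 × 8 = 9936 bits.
Transmission delay = L/R = 9936 / 140000000 = 70.9714 μs.
Propagation delay = d/s = 857000 m / 300000000 m/s = 2856.67 μs.
Plus processing delay 0.75 ms = 750 μs.
Total = 3680 μs.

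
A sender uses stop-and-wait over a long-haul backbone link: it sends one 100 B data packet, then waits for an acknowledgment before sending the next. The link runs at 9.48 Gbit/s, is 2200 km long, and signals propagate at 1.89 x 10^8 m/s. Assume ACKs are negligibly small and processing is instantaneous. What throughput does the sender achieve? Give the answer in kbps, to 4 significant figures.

34.36 kbps

t_tx = L/R = 800/9480000000 = 8.43882e-08 s.
t_prop = 2200000/189000000 = 0.0116402 s; RTT = 0.0232804 s.
Cycle = t_tx + RTT = 0.0232805 s.
Throughput = L / cycle = 800 / 0.0232805 = 34.36 kbps.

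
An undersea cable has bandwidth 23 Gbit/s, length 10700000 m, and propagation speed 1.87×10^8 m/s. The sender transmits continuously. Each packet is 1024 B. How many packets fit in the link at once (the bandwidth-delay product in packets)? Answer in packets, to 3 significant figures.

161000 packets

Propagation delay = 10700000 / 187000000 = 0.0572193 s.
BDP = R × t_prop = 23000000000 × 0.0572193 = 1316040000 bits.
In packets of 8192 bits: 161000 packets.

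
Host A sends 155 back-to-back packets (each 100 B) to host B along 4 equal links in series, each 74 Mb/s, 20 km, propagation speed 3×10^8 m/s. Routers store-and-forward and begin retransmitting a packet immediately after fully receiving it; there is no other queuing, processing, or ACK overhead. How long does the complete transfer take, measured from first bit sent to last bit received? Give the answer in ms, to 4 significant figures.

1.975 ms

Per-hop transmission t_tx = L/R = 800/74000000 = 0.0108108 ms.
Per-hop propagation t_prop = 20000/300000000 = 0.0666667 ms.
Pipeline fill: first packet needs 4·t_tx to clear all hops; remaining 154 packets each add one t_tx.
Total = (4+155-1)·t_tx + 4·t_prop = 158·0.0108108 + 4·0.0666667 = 1.975 ms.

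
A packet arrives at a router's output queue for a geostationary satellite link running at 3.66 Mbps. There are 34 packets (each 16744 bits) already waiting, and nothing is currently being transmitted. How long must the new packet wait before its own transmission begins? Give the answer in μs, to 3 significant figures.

Each queued packet: L/R = 16744/3660000 = 4574.86 μs.
34 queued → 155545 μs.
Queuing delay = 156000 μs.

156000 μs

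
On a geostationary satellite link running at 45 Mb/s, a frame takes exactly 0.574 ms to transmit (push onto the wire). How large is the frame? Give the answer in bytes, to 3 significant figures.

L = R × t_tx = 45000000 b/s × 0.000574 s = 25830 bits.
In bytes: 25830 / 8 = 3230 bytes.

3230 bytes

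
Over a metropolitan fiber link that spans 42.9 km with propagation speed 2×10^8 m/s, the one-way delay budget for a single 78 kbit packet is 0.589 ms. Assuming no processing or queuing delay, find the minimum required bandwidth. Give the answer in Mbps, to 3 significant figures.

Propagation delay = 42900 / 200000000 = 0.2145 ms.
Transmission budget = 0.589 − 0.2145 = 0.3745 ms.
R ≥ L / t_tx = 78000 bits / 0.0003745 s = 208 Mbps.

208 Mbps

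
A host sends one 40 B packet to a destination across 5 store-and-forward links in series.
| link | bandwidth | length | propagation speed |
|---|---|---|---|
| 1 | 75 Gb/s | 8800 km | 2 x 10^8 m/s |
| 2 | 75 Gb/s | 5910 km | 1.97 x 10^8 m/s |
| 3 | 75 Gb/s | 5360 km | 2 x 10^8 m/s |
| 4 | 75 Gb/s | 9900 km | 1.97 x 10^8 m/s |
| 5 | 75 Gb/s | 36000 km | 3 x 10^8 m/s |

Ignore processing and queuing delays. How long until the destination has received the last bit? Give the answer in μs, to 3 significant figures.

271000 μs

L = 40 × 8 = 320 bits.
Transmission delay per hop = L/R = 320/75000000000 = 0.00426667 μs; 5 hops → 0.0213333 μs.
Propagation delays (d/s per hop): 44000, 30000, 26800, 50253.8, 120000 μs; sum = 271054 μs.
End-to-end = 271000 μs.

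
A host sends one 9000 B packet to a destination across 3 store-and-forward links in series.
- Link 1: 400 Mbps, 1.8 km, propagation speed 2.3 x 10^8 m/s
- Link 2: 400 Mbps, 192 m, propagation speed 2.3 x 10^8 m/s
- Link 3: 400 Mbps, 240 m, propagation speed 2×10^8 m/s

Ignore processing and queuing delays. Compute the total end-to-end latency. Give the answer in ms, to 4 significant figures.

0.5499 ms

L = 9000 × 8 = 72000 bits.
Transmission delay per hop = L/R = 72000/400000000 = 0.18 ms; 3 hops → 0.54 ms.
Propagation delays (d/s per hop): 0.00782609, 0.000834783, 0.0012 ms; sum = 0.00986087 ms.
End-to-end = 0.5499 ms.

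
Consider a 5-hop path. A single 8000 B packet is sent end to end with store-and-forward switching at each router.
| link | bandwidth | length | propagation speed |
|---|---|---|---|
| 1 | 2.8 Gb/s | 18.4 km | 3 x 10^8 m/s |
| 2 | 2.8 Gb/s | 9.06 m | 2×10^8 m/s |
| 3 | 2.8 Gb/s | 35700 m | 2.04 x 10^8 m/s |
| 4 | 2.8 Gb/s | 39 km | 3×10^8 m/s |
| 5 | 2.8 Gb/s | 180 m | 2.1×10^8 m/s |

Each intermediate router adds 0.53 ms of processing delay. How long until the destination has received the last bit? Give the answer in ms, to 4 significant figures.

L = 8000 × 8 = 64000 bits.
Transmission delay per hop = L/R = 64000/2800000000 = 0.0228571 ms; 5 hops → 0.114286 ms.
Propagation delays (d/s per hop): 0.0613333, 4.53e-05, 0.175, 0.13, 0.000857143 ms; sum = 0.367236 ms.
Processing at 4 router(s): 4 × 0.53 ms = 2.12 ms.
End-to-end = 2.602 ms.

2.602 ms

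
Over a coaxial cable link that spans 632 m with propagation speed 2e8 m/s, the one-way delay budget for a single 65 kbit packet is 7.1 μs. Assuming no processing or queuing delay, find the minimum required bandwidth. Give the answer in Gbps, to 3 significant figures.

Propagation delay = 632 / 200000000 = 3.16 μs.
Transmission budget = 7.1 − 3.16 = 3.94 μs.
R ≥ L / t_tx = 65000 bits / 3.94e-06 s = 16.5 Gbps.

16.5 Gbps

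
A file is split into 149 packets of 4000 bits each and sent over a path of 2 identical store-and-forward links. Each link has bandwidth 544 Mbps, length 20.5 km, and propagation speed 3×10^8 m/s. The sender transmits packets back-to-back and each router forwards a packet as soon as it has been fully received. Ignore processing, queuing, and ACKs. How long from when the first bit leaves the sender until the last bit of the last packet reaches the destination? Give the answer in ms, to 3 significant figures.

1.24 ms

Per-hop transmission t_tx = L/R = 4000/544000000 = 0.00735294 ms.
Per-hop propagation t_prop = 20500/300000000 = 0.0683333 ms.
Pipeline fill: first packet needs 2·t_tx to clear all hops; remaining 148 packets each add one t_tx.
Total = (2+149-1)·t_tx + 2·t_prop = 150·0.00735294 + 2·0.0683333 = 1.24 ms.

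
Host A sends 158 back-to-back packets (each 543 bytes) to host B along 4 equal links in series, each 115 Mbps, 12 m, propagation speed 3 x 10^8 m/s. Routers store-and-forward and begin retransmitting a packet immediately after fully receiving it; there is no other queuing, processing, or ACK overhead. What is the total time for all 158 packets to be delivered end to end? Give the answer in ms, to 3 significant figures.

6.08 ms

Per-hop transmission t_tx = L/R = 4344/115000000 = 0.0377739 ms.
Per-hop propagation t_prop = 12/300000000 = 4e-05 ms.
Pipeline fill: first packet needs 4·t_tx to clear all hops; remaining 157 packets each add one t_tx.
Total = (4+158-1)·t_tx + 4·t_prop = 161·0.0377739 + 4·4e-05 = 6.08 ms.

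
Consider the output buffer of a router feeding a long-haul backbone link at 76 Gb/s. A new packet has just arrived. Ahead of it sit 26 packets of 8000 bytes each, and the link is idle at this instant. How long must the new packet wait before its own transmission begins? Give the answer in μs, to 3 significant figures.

Each queued packet: L/R = 64000/76000000000 = 0.842105 μs.
26 queued → 21.8947 μs.
Queuing delay = 21.9 μs.

21.9 μs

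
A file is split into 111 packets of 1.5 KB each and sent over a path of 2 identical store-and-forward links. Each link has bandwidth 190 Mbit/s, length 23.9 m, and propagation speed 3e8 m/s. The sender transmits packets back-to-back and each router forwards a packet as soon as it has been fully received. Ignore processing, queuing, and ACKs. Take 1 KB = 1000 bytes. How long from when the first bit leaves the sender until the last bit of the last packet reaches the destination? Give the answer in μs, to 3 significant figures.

7070 μs

Per-hop transmission t_tx = L/R = 12000/190000000 = 63.1579 μs.
Per-hop propagation t_prop = 23.9/300000000 = 0.0796667 μs.
Pipeline fill: first packet needs 2·t_tx to clear all hops; remaining 110 packets each add one t_tx.
Total = (2+111-1)·t_tx + 2·t_prop = 112·63.1579 + 2·0.0796667 = 7070 μs.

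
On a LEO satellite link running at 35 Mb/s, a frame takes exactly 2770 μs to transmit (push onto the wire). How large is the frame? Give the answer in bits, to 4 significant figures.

L = R × t_tx = 35000000 b/s × 0.00277 s = 96950 bits.

96950 bits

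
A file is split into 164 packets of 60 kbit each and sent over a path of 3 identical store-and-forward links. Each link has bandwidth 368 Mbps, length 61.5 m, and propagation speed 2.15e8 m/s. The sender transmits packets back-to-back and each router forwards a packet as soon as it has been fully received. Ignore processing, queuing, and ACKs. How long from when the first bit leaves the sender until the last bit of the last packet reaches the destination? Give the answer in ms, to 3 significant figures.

Per-hop transmission t_tx = L/R = 60000/368000000 = 0.163043 ms.
Per-hop propagation t_prop = 61.5/215000000 = 0.000286047 ms.
Pipeline fill: first packet needs 3·t_tx to clear all hops; remaining 163 packets each add one t_tx.
Total = (3+164-1)·t_tx + 3·t_prop = 166·0.163043 + 3·0.000286047 = 27.1 ms.

27.1 ms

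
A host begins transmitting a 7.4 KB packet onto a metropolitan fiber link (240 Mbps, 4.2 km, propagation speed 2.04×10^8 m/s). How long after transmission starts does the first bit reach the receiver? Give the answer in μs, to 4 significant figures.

20.59 μs

First bit experiences only propagation delay: d/s = 4200/204000000 = 20.59 μs.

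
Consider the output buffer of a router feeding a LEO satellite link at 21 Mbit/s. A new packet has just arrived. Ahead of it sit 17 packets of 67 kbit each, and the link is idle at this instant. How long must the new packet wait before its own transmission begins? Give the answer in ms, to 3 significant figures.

Each queued packet: L/R = 67000/21000000 = 3.19048 ms.
17 queued → 54.2381 ms.
Queuing delay = 54.2 ms.

54.2 ms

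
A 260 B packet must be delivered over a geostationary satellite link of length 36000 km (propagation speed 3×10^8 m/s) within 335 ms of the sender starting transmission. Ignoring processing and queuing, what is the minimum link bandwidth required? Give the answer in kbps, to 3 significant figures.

L = 2080 bits.
Propagation delay = 36000000 / 300000000 = 120 ms.
Transmission budget = 335 − 120 = 215 ms.
R ≥ L / t_tx = 2080 bits / 0.215 s = 9.67 kbps.

9.67 kbps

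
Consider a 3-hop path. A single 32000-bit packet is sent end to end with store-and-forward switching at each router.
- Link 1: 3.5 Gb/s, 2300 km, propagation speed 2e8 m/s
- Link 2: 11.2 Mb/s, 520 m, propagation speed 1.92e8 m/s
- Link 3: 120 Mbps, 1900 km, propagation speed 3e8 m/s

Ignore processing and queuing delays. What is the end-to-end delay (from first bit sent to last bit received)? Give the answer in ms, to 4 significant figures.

Transmission delays (L/R per hop): 0.00914286, 2.85714, 0.266667 ms; sum = 3.13295 ms.
Propagation delays (d/s per hop): 11.5, 0.00270833, 6.33333 ms; sum = 17.836 ms.
End-to-end = 20.97 ms.

20.97 ms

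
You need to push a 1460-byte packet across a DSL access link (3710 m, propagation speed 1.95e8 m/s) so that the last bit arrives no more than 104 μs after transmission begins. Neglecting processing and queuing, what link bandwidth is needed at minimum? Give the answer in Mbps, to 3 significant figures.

137 Mbps

L = 11680 bits.
Propagation delay = 3710 / 195000000 = 19.0256 μs.
Transmission budget = 104 − 19.0256 = 84.9744 μs.
R ≥ L / t_tx = 11680 bits / 8.49744e-05 s = 137 Mbps.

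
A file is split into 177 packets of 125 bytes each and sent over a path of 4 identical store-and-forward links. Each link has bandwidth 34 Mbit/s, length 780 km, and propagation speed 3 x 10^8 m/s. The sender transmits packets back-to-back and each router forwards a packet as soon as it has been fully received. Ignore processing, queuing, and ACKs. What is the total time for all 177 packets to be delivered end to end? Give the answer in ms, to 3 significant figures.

Per-hop transmission t_tx = L/R = 1000/34000000 = 0.0294118 ms.
Per-hop propagation t_prop = 780000/300000000 = 2.6 ms.
Pipeline fill: first packet needs 4·t_tx to clear all hops; remaining 176 packets each add one t_tx.
Total = (4+177-1)·t_tx + 4·t_prop = 180·0.0294118 + 4·2.6 = 15.7 ms.

15.7 ms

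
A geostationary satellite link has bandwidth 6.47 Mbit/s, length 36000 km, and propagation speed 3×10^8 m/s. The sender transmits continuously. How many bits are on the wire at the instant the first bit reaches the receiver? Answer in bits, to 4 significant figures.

Propagation delay = 36000000 / 300000000 = 0.12 s.
BDP = R × t_prop = 6470000 × 0.12 = 776400 bits.

776400 bits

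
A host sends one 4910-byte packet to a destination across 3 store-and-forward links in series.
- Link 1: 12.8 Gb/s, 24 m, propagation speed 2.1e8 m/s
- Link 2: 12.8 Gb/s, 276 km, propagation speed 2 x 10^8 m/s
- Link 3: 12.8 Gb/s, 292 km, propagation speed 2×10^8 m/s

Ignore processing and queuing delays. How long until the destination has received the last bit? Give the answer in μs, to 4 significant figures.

2849 μs

L = 4910 × 8 = 39280 bits.
Transmission delay per hop = L/R = 39280/12800000000 = 3.06875 μs; 3 hops → 9.20625 μs.
Propagation delays (d/s per hop): 0.114286, 1380, 1460 μs; sum = 2840.11 μs.
End-to-end = 2849 μs.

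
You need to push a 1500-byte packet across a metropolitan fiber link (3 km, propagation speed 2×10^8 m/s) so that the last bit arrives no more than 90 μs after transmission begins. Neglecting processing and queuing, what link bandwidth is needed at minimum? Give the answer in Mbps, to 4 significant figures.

160.0 Mbps

L = 12000 bits.
Propagation delay = 3000 / 200000000 = 15 μs.
Transmission budget = 90 − 15 = 75 μs.
R ≥ L / t_tx = 12000 bits / 7.5e-05 s = 160.0 Mbps.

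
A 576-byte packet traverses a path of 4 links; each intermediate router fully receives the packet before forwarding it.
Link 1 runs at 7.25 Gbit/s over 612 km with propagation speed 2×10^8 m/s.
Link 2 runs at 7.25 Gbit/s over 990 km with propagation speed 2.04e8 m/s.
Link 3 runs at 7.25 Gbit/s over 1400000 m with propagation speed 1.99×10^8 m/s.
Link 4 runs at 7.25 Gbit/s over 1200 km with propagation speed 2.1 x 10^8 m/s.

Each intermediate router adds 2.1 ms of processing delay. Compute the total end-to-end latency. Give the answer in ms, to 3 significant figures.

27.0 ms

L = 576 × 8 = 4608 bits.
Transmission delay per hop = L/R = 4608/7250000000 = 0.000635586 ms; 4 hops → 0.00254234 ms.
Propagation delays (d/s per hop): 3.06, 4.85294, 7.03518, 5.71429 ms; sum = 20.6624 ms.
Processing at 3 router(s): 3 × 2.1 ms = 6.3 ms.
End-to-end = 27.0 ms.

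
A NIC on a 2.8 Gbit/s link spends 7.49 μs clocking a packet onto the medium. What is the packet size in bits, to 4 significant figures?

L = R × t_tx = 2800000000 b/s × 7.49e-06 s = 20972 bits.

20970 bits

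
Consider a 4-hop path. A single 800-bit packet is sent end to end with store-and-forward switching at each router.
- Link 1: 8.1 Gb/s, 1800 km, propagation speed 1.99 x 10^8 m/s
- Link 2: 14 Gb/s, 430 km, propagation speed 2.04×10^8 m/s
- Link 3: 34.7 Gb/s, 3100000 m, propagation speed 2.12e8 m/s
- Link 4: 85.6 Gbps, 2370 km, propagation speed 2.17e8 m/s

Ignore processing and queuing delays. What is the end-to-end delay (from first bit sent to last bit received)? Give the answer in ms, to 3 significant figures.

36.7 ms

Transmission delays (L/R per hop): 9.87654e-05, 5.71429e-05, 2.30548e-05, 9.34579e-06 ms; sum = 0.000188309 ms.
Propagation delays (d/s per hop): 9.04523, 2.10784, 14.6226, 10.9217 ms; sum = 36.6974 ms.
End-to-end = 36.7 ms.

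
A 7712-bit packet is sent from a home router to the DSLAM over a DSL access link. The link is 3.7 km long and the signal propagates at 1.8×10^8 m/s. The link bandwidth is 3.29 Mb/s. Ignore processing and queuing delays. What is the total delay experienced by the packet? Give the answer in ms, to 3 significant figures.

Transmission delay = L/R = 7712 / 3290000 = 2.34407 ms.
Propagation delay = d/s = 3700 m / 180000000 m/s = 0.0205556 ms.
Total = 2.36 ms.

2.36 ms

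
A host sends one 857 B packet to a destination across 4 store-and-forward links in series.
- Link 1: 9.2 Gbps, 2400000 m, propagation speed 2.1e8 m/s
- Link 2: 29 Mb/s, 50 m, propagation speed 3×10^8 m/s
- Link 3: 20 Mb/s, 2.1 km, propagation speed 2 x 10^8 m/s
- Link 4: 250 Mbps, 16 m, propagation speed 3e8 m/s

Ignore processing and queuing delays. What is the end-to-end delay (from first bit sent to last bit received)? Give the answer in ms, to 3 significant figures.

L = 857 × 8 = 6856 bits.
Transmission delays (L/R per hop): 0.000745217, 0.236414, 0.3428, 0.027424 ms; sum = 0.607383 ms.
Propagation delays (d/s per hop): 11.4286, 0.000166667, 0.0105, 5.33333e-05 ms; sum = 11.4393 ms.
End-to-end = 12.0 ms.

12.0 ms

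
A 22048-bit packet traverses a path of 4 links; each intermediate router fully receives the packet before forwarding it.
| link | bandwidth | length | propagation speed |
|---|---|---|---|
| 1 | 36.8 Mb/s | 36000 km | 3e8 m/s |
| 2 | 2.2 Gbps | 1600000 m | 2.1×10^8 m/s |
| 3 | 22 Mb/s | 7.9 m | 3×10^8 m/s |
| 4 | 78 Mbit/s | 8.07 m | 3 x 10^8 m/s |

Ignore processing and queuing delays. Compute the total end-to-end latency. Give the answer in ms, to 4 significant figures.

Transmission delays (L/R per hop): 0.59913, 0.0100218, 1.00218, 0.282667 ms; sum = 1.894 ms.
Propagation delays (d/s per hop): 120, 7.61905, 2.63333e-05, 2.69e-05 ms; sum = 127.619 ms.
End-to-end = 129.5 ms.

129.5 ms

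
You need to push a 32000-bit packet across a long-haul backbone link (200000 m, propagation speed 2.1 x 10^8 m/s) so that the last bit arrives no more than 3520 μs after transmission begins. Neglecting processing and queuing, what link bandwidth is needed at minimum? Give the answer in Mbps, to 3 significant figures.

Propagation delay = 200000 / 210000000 = 952.381 μs.
Transmission budget = 3520 − 952.381 = 2567.62 μs.
R ≥ L / t_tx = 32000 bits / 0.00256762 s = 12.5 Mbps.

12.5 Mbps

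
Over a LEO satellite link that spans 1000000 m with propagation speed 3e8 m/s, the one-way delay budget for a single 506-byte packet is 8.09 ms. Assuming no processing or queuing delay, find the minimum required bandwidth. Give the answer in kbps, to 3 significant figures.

L = 4048 bits.
Propagation delay = 1000000 / 300000000 = 3.33333 ms.
Transmission budget = 8.09 − 3.33333 = 4.75667 ms.
R ≥ L / t_tx = 4048 bits / 0.00475667 s = 851 kbps.

851 kbps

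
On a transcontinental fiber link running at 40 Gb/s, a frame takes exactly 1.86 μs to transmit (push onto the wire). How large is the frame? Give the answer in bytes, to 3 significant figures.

9300 bytes

L = R × t_tx = 40000000000 b/s × 1.86e-06 s = 74400 bits.
In bytes: 74400 / 8 = 9300 bytes.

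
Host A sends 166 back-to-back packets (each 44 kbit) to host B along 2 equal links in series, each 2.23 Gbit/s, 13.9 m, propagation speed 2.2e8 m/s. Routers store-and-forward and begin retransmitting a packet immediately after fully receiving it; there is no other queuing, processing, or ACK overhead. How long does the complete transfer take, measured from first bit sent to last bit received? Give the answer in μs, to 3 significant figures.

3300 μs

Per-hop transmission t_tx = L/R = 44000/2230000000 = 19.7309 μs.
Per-hop propagation t_prop = 13.9/2.2e+08 = 0.0631818 μs.
Pipeline fill: first packet needs 2·t_tx to clear all hops; remaining 165 packets each add one t_tx.
Total = (2+166-1)·t_tx + 2·t_prop = 167·19.7309 + 2·0.0631818 = 3300 μs.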